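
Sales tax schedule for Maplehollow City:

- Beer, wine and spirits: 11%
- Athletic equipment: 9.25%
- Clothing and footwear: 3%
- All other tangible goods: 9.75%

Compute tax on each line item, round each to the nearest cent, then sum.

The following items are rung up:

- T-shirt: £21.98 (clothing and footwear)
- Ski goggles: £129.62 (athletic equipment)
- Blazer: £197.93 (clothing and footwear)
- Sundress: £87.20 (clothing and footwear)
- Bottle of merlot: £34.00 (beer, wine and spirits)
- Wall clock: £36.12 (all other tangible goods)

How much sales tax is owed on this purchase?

£28.47

T-shirt £21.98: clothing and footwear → 3% → £0.66
Ski goggles £129.62: athletic equipment → 9.25% → £11.99
Blazer £197.93: clothing and footwear → 3% → £5.94
Sundress £87.20: clothing and footwear → 3% → £2.62
Bottle of merlot £34.00: beer, wine and spirits → 11% → £3.74
Wall clock £36.12: all other tangible goods → 9.75% → £3.52
Total tax = £0.66 + £11.99 + £5.94 + £2.62 + £3.74 + £3.52 = £28.47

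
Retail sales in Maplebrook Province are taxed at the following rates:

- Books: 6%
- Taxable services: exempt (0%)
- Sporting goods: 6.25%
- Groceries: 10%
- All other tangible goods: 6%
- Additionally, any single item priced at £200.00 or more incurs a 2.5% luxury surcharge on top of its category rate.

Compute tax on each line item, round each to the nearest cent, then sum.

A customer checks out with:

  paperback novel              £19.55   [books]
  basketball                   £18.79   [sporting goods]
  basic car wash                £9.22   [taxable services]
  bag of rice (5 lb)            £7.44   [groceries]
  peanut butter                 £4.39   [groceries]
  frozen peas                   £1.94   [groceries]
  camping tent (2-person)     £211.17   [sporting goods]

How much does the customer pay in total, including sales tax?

£294.69

Paperback novel £19.55: books → 6% → £1.17
Basketball £18.79: sporting goods → 6.25% → £1.17
Basic car wash £9.22: taxable services → 0% → £0.00
Bag of rice (5 lb) £7.44: groceries → 10% → £0.74
Peanut butter £4.39: groceries → 10% → £0.44
Frozen peas £1.94: groceries → 10% → £0.19
Camping tent (2-person) £211.17: sporting goods → 6.25% + 2.5% surcharge = 8.75% → £18.48
Subtotal = £272.50; tax = £22.19; total due = £294.69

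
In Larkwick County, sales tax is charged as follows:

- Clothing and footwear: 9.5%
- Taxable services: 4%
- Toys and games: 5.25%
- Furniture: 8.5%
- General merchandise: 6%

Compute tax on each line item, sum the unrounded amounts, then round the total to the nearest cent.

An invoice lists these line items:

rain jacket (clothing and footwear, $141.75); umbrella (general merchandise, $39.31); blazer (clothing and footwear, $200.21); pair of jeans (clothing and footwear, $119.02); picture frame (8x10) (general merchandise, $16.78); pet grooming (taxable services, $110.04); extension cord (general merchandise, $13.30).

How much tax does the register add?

$52.36

Rain jacket $141.75: clothing and footwear → 9.5% → $13.46625
Umbrella $39.31: general merchandise → 6% → $2.3586
Blazer $200.21: clothing and footwear → 9.5% → $19.01995
Pair of jeans $119.02: clothing and footwear → 9.5% → $11.3069
Picture frame (8x10) $16.78: general merchandise → 6% → $1.0068
Pet grooming $110.04: taxable services → 4% → $4.4016
Extension cord $13.30: general merchandise → 6% → $0.798
Unrounded tax sum = $52.3581 → $52.36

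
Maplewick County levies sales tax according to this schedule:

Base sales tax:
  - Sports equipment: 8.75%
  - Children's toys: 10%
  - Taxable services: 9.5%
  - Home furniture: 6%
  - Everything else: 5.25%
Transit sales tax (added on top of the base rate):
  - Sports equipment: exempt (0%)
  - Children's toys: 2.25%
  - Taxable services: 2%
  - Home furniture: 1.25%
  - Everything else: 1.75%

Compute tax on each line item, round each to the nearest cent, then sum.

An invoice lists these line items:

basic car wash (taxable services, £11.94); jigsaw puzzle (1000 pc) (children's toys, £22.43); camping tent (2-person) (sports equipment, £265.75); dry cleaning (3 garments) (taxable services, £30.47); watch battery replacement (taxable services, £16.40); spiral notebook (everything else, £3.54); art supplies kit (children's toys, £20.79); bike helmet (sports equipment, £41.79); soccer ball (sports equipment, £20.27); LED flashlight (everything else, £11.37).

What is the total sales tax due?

£41.79

Basic car wash £11.94: taxable services → 9.5% + 2% transit = 11.5% → £1.37
Jigsaw puzzle (1000 pc) £22.43: children's toys → 10% + 2.25% transit = 12.25% → £2.75
Camping tent (2-person) £265.75: sports equipment → 8.75% + 0% transit = 8.75% → £23.25
Dry cleaning (3 garments) £30.47: taxable services → 9.5% + 2% transit = 11.5% → £3.50
Watch battery replacement £16.40: taxable services → 9.5% + 2% transit = 11.5% → £1.89
Spiral notebook £3.54: everything else → 5.25% + 1.75% transit = 7% → £0.25
Art supplies kit £20.79: children's toys → 10% + 2.25% transit = 12.25% → £2.55
Bike helmet £41.79: sports equipment → 8.75% + 0% transit = 8.75% → £3.66
Soccer ball £20.27: sports equipment → 8.75% + 0% transit = 8.75% → £1.77
LED flashlight £11.37: everything else → 5.25% + 1.75% transit = 7% → £0.80
Total tax = £1.37 + £2.75 + £23.25 + £3.50 + £1.89 + £0.25 + £2.55 + £3.66 + £1.77 + £0.80 = £41.79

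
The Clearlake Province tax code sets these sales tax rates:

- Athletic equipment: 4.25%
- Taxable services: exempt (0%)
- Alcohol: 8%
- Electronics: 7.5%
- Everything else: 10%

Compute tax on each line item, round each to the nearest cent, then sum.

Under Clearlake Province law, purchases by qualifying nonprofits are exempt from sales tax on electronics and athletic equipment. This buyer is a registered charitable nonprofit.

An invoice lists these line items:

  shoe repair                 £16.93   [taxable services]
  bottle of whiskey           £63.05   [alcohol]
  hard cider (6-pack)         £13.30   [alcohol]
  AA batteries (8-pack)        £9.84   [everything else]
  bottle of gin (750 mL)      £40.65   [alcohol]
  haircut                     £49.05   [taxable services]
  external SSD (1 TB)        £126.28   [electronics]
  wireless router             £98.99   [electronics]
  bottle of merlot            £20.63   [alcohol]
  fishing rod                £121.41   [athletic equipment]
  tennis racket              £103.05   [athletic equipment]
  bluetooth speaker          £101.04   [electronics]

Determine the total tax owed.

Shoe repair £16.93: taxable services → 0% → £0.00
Bottle of whiskey £63.05: alcohol → 8% → £5.04
Hard cider (6-pack) £13.30: alcohol → 8% → £1.06
AA batteries (8-pack) £9.84: everything else → 10% → £0.98
Bottle of gin (750 mL) £40.65: alcohol → 8% → £3.25
Haircut £49.05: taxable services → 0% → £0.00
External SSD (1 TB) £126.28: electronics, buyer-exempt → 0% → £0.00
Wireless router £98.99: electronics, buyer-exempt → 0% → £0.00
Bottle of merlot £20.63: alcohol → 8% → £1.65
Fishing rod £121.41: athletic equipment, buyer-exempt → 0% → £0.00
Tennis racket £103.05: athletic equipment, buyer-exempt → 0% → £0.00
Bluetooth speaker £101.04: electronics, buyer-exempt → 0% → £0.00
Total tax = £5.04 + £1.06 + £0.98 + £3.25 + £1.65 = £11.98

£11.98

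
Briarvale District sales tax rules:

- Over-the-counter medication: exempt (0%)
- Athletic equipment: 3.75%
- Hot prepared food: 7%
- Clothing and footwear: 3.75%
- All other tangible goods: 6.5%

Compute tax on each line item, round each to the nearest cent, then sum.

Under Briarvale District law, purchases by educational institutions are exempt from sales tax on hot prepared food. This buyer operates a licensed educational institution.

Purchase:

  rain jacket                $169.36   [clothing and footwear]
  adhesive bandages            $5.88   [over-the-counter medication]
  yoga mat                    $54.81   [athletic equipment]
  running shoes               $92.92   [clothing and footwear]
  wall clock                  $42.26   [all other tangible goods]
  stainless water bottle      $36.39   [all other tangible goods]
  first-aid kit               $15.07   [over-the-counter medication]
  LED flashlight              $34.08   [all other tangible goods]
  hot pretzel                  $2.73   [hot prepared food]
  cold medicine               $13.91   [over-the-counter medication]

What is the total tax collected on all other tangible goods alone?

$7.34

Wall clock $42.26: all other tangible goods → 6.5% → $2.75
Stainless water bottle $36.39: all other tangible goods → 6.5% → $2.37
LED flashlight $34.08: all other tangible goods → 6.5% → $2.22
Tax on all other tangible goods = $2.75 + $2.37 + $2.22 = $7.34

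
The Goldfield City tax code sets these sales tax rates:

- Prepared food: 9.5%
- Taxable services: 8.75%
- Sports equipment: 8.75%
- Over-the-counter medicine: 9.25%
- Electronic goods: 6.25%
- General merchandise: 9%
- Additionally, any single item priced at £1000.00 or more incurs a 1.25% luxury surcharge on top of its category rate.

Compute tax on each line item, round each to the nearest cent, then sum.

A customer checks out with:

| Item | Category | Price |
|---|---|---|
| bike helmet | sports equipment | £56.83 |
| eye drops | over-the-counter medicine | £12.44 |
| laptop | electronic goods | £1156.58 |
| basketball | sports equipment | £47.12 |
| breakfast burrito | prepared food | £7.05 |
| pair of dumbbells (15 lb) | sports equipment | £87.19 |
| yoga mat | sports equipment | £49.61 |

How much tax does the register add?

£109.62

Bike helmet £56.83: sports equipment → 8.75% → £4.97
Eye drops £12.44: over-the-counter medicine → 9.25% → £1.15
Laptop £1156.58: electronic goods → 6.25% + 1.25% surcharge = 7.5% → £86.74
Basketball £47.12: sports equipment → 8.75% → £4.12
Breakfast burrito £7.05: prepared food → 9.5% → £0.67
Pair of dumbbells (15 lb) £87.19: sports equipment → 8.75% → £7.63
Yoga mat £49.61: sports equipment → 8.75% → £4.34
Total tax = £4.97 + £1.15 + £86.74 + £4.12 + £0.67 + £7.63 + £4.34 = £109.62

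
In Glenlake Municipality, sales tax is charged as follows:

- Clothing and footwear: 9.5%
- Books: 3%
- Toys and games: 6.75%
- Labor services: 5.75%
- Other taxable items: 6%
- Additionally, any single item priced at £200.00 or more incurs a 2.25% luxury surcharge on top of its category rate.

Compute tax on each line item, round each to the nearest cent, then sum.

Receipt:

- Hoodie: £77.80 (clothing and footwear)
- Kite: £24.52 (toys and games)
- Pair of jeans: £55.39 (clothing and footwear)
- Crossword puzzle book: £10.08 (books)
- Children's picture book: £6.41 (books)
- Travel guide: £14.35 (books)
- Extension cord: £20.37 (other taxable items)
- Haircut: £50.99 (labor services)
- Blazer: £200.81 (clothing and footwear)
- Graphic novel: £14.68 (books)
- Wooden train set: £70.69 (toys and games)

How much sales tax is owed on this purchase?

£48.19

Hoodie £77.80: clothing and footwear → 9.5% → £7.39
Kite £24.52: toys and games → 6.75% → £1.66
Pair of jeans £55.39: clothing and footwear → 9.5% → £5.26
Crossword puzzle book £10.08: books → 3% → £0.30
Children's picture book £6.41: books → 3% → £0.19
Travel guide £14.35: books → 3% → £0.43
Extension cord £20.37: other taxable items → 6% → £1.22
Haircut £50.99: labor services → 5.75% → £2.93
Blazer £200.81: clothing and footwear → 9.5% + 2.25% surcharge = 11.75% → £23.60
Graphic novel £14.68: books → 3% → £0.44
Wooden train set £70.69: toys and games → 6.75% → £4.77
Total tax = £7.39 + £1.66 + £5.26 + £0.30 + £0.19 + £0.43 + £1.22 + £2.93 + £23.60 + £0.44 + £4.77 = £48.19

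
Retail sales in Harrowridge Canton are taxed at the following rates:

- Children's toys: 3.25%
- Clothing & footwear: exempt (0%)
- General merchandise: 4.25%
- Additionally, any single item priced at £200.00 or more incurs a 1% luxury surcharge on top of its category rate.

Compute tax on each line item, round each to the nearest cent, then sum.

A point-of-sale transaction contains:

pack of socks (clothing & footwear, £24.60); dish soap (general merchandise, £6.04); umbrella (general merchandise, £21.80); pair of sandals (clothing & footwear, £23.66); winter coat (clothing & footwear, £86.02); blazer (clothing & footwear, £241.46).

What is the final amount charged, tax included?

Pack of socks £24.60: clothing & footwear → 0% → £0.00
Dish soap £6.04: general merchandise → 4.25% → £0.26
Umbrella £21.80: general merchandise → 4.25% → £0.93
Pair of sandals £23.66: clothing & footwear → 0% → £0.00
Winter coat £86.02: clothing & footwear → 0% → £0.00
Blazer £241.46: clothing & footwear → 0% + 1% surcharge = 1% → £2.41
Subtotal = £403.58; tax = £3.60; total due = £407.18

£407.18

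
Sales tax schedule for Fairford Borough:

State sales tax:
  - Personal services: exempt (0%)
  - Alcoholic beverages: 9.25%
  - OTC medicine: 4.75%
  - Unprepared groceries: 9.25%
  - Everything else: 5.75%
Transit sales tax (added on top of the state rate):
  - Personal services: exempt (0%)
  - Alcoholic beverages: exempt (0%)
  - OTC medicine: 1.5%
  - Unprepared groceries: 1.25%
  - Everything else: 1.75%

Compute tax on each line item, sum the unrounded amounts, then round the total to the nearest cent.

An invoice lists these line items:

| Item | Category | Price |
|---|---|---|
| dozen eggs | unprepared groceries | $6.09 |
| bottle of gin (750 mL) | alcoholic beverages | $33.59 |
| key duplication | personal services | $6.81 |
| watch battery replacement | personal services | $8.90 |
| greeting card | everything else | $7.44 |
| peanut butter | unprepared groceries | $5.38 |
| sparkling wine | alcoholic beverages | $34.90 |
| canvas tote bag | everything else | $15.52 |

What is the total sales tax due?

Dozen eggs $6.09: unprepared groceries → 9.25% + 1.25% transit = 10.5% → $0.63945
Bottle of gin (750 mL) $33.59: alcoholic beverages → 9.25% + 0% transit = 9.25% → $3.107075
Key duplication $6.81: personal services → 0% + 0% transit = 0% → $0.00
Watch battery replacement $8.90: personal services → 0% + 0% transit = 0% → $0.00
Greeting card $7.44: everything else → 5.75% + 1.75% transit = 7.5% → $0.558
Peanut butter $5.38: unprepared groceries → 9.25% + 1.25% transit = 10.5% → $0.5649
Sparkling wine $34.90: alcoholic beverages → 9.25% + 0% transit = 9.25% → $3.22825
Canvas tote bag $15.52: everything else → 5.75% + 1.75% transit = 7.5% → $1.164
Unrounded tax sum = $9.261675 → $9.26

$9.26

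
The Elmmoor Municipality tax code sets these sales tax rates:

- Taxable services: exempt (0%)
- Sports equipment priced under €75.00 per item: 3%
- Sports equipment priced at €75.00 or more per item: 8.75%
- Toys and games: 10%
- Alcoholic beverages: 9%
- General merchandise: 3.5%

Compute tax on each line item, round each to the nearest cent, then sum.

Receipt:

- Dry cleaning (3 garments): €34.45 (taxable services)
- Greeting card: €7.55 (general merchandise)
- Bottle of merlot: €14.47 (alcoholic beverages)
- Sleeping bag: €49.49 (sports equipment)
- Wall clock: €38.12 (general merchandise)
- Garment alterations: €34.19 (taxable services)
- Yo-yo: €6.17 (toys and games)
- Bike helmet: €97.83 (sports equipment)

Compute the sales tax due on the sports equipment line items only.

€10.04

Sleeping bag €49.49: sports equipment, under €75.00 → 3% → €1.48
Bike helmet €97.83: sports equipment, €75.00 or more → 8.75% → €8.56
Tax on sports equipment = €1.48 + €8.56 = €10.04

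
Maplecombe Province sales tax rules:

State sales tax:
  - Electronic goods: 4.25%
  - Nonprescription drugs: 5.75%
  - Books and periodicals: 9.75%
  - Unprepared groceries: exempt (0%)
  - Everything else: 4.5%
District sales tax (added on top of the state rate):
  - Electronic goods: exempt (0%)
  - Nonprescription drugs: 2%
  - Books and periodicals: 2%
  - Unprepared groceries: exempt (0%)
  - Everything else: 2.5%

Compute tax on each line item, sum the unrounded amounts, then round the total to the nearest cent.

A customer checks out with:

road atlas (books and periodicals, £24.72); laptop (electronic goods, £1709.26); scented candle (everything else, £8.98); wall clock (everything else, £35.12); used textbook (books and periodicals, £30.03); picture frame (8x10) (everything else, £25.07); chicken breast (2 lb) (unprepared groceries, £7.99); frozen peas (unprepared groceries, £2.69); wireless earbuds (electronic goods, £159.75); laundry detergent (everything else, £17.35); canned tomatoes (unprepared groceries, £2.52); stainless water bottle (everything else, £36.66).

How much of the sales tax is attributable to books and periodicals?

£6.43

Road atlas £24.72: books and periodicals → 9.75% + 2% district = 11.75% → £2.9046
Used textbook £30.03: books and periodicals → 9.75% + 2% district = 11.75% → £3.528525
Tax on books and periodicals: unrounded sum = £6.433125 → £6.43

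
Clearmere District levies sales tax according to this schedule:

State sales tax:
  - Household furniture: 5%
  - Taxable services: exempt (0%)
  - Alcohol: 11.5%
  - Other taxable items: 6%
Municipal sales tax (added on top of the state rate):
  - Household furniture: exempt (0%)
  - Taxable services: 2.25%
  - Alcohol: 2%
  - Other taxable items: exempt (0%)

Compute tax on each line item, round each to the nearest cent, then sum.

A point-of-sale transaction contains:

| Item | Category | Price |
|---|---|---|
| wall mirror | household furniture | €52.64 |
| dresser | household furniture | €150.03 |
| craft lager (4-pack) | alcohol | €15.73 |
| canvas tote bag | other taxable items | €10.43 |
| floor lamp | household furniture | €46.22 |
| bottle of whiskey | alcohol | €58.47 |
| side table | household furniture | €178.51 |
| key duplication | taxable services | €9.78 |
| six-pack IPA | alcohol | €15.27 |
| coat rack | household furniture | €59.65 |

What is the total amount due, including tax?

Wall mirror €52.64: household furniture → 5% + 0% municipal = 5% → €2.63
Dresser €150.03: household furniture → 5% + 0% municipal = 5% → €7.50
Craft lager (4-pack) €15.73: alcohol → 11.5% + 2% municipal = 13.5% → €2.12
Canvas tote bag €10.43: other taxable items → 6% + 0% municipal = 6% → €0.63
Floor lamp €46.22: household furniture → 5% + 0% municipal = 5% → €2.31
Bottle of whiskey €58.47: alcohol → 11.5% + 2% municipal = 13.5% → €7.89
Side table €178.51: household furniture → 5% + 0% municipal = 5% → €8.93
Key duplication €9.78: taxable services → 0% + 2.25% municipal = 2.25% → €0.22
Six-pack IPA €15.27: alcohol → 11.5% + 2% municipal = 13.5% → €2.06
Coat rack €59.65: household furniture → 5% + 0% municipal = 5% → €2.98
Subtotal = €596.73; tax = €37.27; total due = €634.00

€634.00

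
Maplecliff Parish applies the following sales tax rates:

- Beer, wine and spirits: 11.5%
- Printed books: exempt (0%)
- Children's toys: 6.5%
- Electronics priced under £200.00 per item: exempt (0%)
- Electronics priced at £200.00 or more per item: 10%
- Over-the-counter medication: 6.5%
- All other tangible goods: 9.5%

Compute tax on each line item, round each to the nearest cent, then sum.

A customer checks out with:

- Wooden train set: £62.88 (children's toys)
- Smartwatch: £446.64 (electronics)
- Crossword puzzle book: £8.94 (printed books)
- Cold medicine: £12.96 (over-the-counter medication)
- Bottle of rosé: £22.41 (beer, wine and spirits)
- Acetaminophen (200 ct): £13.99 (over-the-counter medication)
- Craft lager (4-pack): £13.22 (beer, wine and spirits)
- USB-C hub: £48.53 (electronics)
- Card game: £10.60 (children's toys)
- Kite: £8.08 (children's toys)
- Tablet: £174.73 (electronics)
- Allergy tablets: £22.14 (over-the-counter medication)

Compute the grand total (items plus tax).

£902.38

Wooden train set £62.88: children's toys → 6.5% → £4.09
Smartwatch £446.64: electronics, £200.00 or more → 10% → £44.66
Crossword puzzle book £8.94: printed books → 0% → £0.00
Cold medicine £12.96: over-the-counter medication → 6.5% → £0.84
Bottle of rosé £22.41: beer, wine and spirits → 11.5% → £2.58
Acetaminophen (200 ct) £13.99: over-the-counter medication → 6.5% → £0.91
Craft lager (4-pack) £13.22: beer, wine and spirits → 11.5% → £1.52
USB-C hub £48.53: electronics, under £200.00 → 0% → £0.00
Card game £10.60: children's toys → 6.5% → £0.69
Kite £8.08: children's toys → 6.5% → £0.53
Tablet £174.73: electronics, under £200.00 → 0% → £0.00
Allergy tablets £22.14: over-the-counter medication → 6.5% → £1.44
Subtotal = £845.12; tax = £57.26; total due = £902.38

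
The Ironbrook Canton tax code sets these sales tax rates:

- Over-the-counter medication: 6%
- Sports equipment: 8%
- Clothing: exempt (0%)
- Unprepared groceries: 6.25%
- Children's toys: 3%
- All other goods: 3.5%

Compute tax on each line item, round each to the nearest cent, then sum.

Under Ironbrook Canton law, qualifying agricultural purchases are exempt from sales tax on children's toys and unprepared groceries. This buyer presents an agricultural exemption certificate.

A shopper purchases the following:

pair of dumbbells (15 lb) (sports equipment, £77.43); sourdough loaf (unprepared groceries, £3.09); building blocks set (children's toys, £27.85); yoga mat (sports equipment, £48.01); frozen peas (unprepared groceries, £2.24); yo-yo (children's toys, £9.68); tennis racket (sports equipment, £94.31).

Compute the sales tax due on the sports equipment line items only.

Pair of dumbbells (15 lb) £77.43: sports equipment → 8% → £6.19
Yoga mat £48.01: sports equipment → 8% → £3.84
Tennis racket £94.31: sports equipment → 8% → £7.54
Tax on sports equipment = £6.19 + £3.84 + £7.54 = £17.57

£17.57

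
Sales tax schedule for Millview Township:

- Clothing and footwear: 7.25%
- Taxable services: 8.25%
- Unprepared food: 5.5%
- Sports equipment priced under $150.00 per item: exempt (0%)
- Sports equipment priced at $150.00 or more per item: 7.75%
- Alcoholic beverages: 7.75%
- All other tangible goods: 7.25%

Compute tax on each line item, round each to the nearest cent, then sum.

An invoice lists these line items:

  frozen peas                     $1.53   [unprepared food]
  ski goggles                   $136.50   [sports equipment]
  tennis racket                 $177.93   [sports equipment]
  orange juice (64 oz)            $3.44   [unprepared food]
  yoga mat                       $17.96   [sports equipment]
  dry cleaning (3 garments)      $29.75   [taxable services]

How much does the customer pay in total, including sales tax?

Frozen peas $1.53: unprepared food → 5.5% → $0.08
Ski goggles $136.50: sports equipment, under $150.00 → 0% → $0.00
Tennis racket $177.93: sports equipment, $150.00 or more → 7.75% → $13.79
Orange juice (64 oz) $3.44: unprepared food → 5.5% → $0.19
Yoga mat $17.96: sports equipment, under $150.00 → 0% → $0.00
Dry cleaning (3 garments) $29.75: taxable services → 8.25% → $2.45
Subtotal = $367.11; tax = $16.51; total due = $383.62

$383.62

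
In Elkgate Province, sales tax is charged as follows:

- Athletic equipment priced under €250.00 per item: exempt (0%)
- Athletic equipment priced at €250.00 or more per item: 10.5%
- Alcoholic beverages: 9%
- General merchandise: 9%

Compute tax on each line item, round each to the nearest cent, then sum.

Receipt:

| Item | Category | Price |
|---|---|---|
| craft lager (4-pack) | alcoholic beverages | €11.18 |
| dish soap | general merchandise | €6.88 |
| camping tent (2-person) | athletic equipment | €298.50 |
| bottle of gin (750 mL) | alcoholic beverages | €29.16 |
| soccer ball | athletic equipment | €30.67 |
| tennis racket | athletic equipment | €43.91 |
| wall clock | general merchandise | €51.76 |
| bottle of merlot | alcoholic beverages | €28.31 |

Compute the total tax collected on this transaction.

Craft lager (4-pack) €11.18: alcoholic beverages → 9% → €1.01
Dish soap €6.88: general merchandise → 9% → €0.62
Camping tent (2-person) €298.50: athletic equipment, €250.00 or more → 10.5% → €31.34
Bottle of gin (750 mL) €29.16: alcoholic beverages → 9% → €2.62
Soccer ball €30.67: athletic equipment, under €250.00 → 0% → €0.00
Tennis racket €43.91: athletic equipment, under €250.00 → 0% → €0.00
Wall clock €51.76: general merchandise → 9% → €4.66
Bottle of merlot €28.31: alcoholic beverages → 9% → €2.55
Total tax = €1.01 + €0.62 + €31.34 + €2.62 + €4.66 + €2.55 = €42.80

€42.80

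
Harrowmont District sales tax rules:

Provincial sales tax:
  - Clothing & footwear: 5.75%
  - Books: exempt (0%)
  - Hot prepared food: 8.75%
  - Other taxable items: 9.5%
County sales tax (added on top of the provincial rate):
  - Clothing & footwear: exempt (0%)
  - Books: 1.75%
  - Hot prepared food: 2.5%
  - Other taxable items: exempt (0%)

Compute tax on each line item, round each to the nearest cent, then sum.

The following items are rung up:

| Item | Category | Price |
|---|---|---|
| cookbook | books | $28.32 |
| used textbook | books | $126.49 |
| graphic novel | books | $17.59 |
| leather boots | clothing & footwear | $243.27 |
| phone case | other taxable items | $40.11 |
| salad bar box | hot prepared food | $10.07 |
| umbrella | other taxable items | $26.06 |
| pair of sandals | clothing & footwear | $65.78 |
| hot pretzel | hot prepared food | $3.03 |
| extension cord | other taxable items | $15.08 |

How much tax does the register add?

$29.98

Cookbook $28.32: books → 0% + 1.75% county = 1.75% → $0.50
Used textbook $126.49: books → 0% + 1.75% county = 1.75% → $2.21
Graphic novel $17.59: books → 0% + 1.75% county = 1.75% → $0.31
Leather boots $243.27: clothing & footwear → 5.75% + 0% county = 5.75% → $13.99
Phone case $40.11: other taxable items → 9.5% + 0% county = 9.5% → $3.81
Salad bar box $10.07: hot prepared food → 8.75% + 2.5% county = 11.25% → $1.13
Umbrella $26.06: other taxable items → 9.5% + 0% county = 9.5% → $2.48
Pair of sandals $65.78: clothing & footwear → 5.75% + 0% county = 5.75% → $3.78
Hot pretzel $3.03: hot prepared food → 8.75% + 2.5% county = 11.25% → $0.34
Extension cord $15.08: other taxable items → 9.5% + 0% county = 9.5% → $1.43
Total tax = $0.50 + $2.21 + $0.31 + $13.99 + $3.81 + $1.13 + $2.48 + $3.78 + $0.34 + $1.43 = $29.98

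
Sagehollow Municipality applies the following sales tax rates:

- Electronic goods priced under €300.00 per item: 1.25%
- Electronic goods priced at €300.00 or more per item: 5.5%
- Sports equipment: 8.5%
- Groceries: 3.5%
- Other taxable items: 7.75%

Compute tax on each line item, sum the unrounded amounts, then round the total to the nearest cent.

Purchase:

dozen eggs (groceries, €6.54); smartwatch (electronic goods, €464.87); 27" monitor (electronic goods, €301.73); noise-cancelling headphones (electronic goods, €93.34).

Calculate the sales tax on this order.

€43.56

Dozen eggs €6.54: groceries → 3.5% → €0.2289
Smartwatch €464.87: electronic goods, €300.00 or more → 5.5% → €25.56785
27" monitor €301.73: electronic goods, €300.00 or more → 5.5% → €16.59515
Noise-cancelling headphones €93.34: electronic goods, under €300.00 → 1.25% → €1.16675
Unrounded tax sum = €43.55865 → €43.56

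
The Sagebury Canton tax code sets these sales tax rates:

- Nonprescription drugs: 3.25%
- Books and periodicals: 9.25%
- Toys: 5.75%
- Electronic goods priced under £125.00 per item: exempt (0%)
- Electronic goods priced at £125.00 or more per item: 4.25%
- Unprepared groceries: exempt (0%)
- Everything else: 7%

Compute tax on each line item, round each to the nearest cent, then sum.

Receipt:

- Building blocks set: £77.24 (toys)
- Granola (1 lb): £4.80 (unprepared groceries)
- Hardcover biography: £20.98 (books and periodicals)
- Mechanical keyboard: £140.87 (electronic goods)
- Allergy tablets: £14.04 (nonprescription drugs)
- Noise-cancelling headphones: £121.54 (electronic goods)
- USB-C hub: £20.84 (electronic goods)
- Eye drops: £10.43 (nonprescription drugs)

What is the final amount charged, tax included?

Building blocks set £77.24: toys → 5.75% → £4.44
Granola (1 lb) £4.80: unprepared groceries → 0% → £0.00
Hardcover biography £20.98: books and periodicals → 9.25% → £1.94
Mechanical keyboard £140.87: electronic goods, £125.00 or more → 4.25% → £5.99
Allergy tablets £14.04: nonprescription drugs → 3.25% → £0.46
Noise-cancelling headphones £121.54: electronic goods, under £125.00 → 0% → £0.00
USB-C hub £20.84: electronic goods, under £125.00 → 0% → £0.00
Eye drops £10.43: nonprescription drugs → 3.25% → £0.34
Subtotal = £410.74; tax = £13.17; total due = £423.91

£423.91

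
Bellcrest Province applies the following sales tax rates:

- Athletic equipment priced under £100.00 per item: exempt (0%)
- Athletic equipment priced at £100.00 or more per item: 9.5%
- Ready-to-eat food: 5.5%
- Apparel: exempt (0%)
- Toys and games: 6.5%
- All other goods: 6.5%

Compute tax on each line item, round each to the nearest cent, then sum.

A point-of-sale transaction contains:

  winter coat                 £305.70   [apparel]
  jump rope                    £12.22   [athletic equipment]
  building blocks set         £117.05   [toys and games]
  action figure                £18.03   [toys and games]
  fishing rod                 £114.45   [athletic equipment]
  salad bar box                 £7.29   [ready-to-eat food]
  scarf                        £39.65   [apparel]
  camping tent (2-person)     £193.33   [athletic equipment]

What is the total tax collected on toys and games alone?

£8.78

Building blocks set £117.05: toys and games → 6.5% → £7.61
Action figure £18.03: toys and games → 6.5% → £1.17
Tax on toys and games = £7.61 + £1.17 = £8.78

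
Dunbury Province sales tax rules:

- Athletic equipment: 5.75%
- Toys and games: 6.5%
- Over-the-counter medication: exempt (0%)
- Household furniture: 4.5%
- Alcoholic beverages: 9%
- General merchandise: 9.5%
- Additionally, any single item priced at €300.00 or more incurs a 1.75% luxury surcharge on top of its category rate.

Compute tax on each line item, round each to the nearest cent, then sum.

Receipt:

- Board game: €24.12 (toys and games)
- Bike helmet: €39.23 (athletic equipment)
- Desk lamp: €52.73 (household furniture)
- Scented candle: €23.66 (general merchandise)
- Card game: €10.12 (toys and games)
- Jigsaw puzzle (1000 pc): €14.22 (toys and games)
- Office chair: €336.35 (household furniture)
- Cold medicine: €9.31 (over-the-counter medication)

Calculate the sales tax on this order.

Board game €24.12: toys and games → 6.5% → €1.57
Bike helmet €39.23: athletic equipment → 5.75% → €2.26
Desk lamp €52.73: household furniture → 4.5% → €2.37
Scented candle €23.66: general merchandise → 9.5% → €2.25
Card game €10.12: toys and games → 6.5% → €0.66
Jigsaw puzzle (1000 pc) €14.22: toys and games → 6.5% → €0.92
Office chair €336.35: household furniture → 4.5% + 1.75% surcharge = 6.25% → €21.02
Cold medicine €9.31: over-the-counter medication → 0% → €0.00
Total tax = €1.57 + €2.26 + €2.37 + €2.25 + €0.66 + €0.92 + €21.02 = €31.05

€31.05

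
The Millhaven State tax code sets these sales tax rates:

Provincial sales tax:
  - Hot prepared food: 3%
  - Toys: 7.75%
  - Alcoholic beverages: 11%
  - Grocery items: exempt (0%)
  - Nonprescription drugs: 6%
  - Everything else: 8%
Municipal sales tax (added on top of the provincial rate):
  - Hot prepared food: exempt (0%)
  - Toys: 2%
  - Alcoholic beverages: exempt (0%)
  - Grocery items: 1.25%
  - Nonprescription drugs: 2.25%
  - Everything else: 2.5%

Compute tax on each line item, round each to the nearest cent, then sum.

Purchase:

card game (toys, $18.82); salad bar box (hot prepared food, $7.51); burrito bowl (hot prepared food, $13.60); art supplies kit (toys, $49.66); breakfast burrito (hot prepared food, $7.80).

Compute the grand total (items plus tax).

$104.93

Card game $18.82: toys → 7.75% + 2% municipal = 9.75% → $1.83
Salad bar box $7.51: hot prepared food → 3% + 0% municipal = 3% → $0.23
Burrito bowl $13.60: hot prepared food → 3% + 0% municipal = 3% → $0.41
Art supplies kit $49.66: toys → 7.75% + 2% municipal = 9.75% → $4.84
Breakfast burrito $7.80: hot prepared food → 3% + 0% municipal = 3% → $0.23
Subtotal = $97.39; tax = $7.54; total due = $104.93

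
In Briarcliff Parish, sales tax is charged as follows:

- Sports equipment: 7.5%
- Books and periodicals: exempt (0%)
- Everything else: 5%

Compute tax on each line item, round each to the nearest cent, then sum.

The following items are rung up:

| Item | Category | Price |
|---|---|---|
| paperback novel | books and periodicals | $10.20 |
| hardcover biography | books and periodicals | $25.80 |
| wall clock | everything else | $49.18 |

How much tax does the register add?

Paperback novel $10.20: books and periodicals → 0% → $0.00
Hardcover biography $25.80: books and periodicals → 0% → $0.00
Wall clock $49.18: everything else → 5% → $2.46
Total tax = $2.46

$2.46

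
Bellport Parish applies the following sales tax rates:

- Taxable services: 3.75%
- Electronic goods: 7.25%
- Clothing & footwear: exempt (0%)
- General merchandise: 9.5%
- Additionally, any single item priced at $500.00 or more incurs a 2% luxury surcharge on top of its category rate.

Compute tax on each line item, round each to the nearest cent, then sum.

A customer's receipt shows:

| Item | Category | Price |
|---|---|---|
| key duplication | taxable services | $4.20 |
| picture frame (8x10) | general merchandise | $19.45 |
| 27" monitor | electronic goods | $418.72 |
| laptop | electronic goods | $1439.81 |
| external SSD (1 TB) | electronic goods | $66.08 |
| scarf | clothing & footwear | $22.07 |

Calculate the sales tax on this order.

$170.34

Key duplication $4.20: taxable services → 3.75% → $0.16
Picture frame (8x10) $19.45: general merchandise → 9.5% → $1.85
27" monitor $418.72: electronic goods → 7.25% → $30.36
Laptop $1439.81: electronic goods → 7.25% + 2% surcharge = 9.25% → $133.18
External SSD (1 TB) $66.08: electronic goods → 7.25% → $4.79
Scarf $22.07: clothing & footwear → 0% → $0.00
Total tax = $0.16 + $1.85 + $30.36 + $133.18 + $4.79 = $170.34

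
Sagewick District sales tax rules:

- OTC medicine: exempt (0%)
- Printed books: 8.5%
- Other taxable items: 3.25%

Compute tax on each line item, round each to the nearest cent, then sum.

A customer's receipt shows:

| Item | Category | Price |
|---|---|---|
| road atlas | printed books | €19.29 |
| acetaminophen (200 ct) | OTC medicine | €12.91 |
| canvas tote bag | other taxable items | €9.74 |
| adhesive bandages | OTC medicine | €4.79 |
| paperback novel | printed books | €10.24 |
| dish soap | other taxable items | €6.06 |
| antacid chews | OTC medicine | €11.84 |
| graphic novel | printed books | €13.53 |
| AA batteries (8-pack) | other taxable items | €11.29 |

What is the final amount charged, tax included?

Road atlas €19.29: printed books → 8.5% → €1.64
Acetaminophen (200 ct) €12.91: OTC medicine → 0% → €0.00
Canvas tote bag €9.74: other taxable items → 3.25% → €0.32
Adhesive bandages €4.79: OTC medicine → 0% → €0.00
Paperback novel €10.24: printed books → 8.5% → €0.87
Dish soap €6.06: other taxable items → 3.25% → €0.20
Antacid chews €11.84: OTC medicine → 0% → €0.00
Graphic novel €13.53: printed books → 8.5% → €1.15
AA batteries (8-pack) €11.29: other taxable items → 3.25% → €0.37
Subtotal = €99.69; tax = €4.55; total due = €104.24

€104.24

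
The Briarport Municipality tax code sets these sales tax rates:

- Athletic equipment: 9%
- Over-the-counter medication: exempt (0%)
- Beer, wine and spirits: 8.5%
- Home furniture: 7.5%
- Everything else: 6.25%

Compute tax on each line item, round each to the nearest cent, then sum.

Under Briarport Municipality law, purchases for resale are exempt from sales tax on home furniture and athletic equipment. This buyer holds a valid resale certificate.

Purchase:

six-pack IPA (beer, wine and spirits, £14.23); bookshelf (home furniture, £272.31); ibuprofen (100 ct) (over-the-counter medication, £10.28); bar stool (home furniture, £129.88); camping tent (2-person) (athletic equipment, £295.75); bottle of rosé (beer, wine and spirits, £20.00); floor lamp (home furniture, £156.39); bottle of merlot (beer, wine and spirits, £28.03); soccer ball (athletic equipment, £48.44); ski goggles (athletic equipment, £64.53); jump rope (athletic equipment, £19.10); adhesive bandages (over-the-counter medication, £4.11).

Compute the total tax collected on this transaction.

Six-pack IPA £14.23: beer, wine and spirits → 8.5% → £1.21
Bookshelf £272.31: home furniture, buyer-exempt → 0% → £0.00
Ibuprofen (100 ct) £10.28: over-the-counter medication → 0% → £0.00
Bar stool £129.88: home furniture, buyer-exempt → 0% → £0.00
Camping tent (2-person) £295.75: athletic equipment, buyer-exempt → 0% → £0.00
Bottle of rosé £20.00: beer, wine and spirits → 8.5% → £1.70
Floor lamp £156.39: home furniture, buyer-exempt → 0% → £0.00
Bottle of merlot £28.03: beer, wine and spirits → 8.5% → £2.38
Soccer ball £48.44: athletic equipment, buyer-exempt → 0% → £0.00
Ski goggles £64.53: athletic equipment, buyer-exempt → 0% → £0.00
Jump rope £19.10: athletic equipment, buyer-exempt → 0% → £0.00
Adhesive bandages £4.11: over-the-counter medication → 0% → £0.00
Total tax = £1.21 + £1.70 + £2.38 = £5.29

£5.29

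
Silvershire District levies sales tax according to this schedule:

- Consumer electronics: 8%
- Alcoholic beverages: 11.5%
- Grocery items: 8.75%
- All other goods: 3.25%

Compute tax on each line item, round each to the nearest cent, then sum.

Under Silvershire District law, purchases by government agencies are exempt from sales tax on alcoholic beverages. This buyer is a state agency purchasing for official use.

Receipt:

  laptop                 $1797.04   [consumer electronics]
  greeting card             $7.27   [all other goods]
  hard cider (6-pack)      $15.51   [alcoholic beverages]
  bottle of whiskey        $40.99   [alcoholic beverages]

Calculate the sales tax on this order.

Laptop $1797.04: consumer electronics → 8% → $143.76
Greeting card $7.27: all other goods → 3.25% → $0.24
Hard cider (6-pack) $15.51: alcoholic beverages, buyer-exempt → 0% → $0.00
Bottle of whiskey $40.99: alcoholic beverages, buyer-exempt → 0% → $0.00
Total tax = $143.76 + $0.24 = $144.00

$144.00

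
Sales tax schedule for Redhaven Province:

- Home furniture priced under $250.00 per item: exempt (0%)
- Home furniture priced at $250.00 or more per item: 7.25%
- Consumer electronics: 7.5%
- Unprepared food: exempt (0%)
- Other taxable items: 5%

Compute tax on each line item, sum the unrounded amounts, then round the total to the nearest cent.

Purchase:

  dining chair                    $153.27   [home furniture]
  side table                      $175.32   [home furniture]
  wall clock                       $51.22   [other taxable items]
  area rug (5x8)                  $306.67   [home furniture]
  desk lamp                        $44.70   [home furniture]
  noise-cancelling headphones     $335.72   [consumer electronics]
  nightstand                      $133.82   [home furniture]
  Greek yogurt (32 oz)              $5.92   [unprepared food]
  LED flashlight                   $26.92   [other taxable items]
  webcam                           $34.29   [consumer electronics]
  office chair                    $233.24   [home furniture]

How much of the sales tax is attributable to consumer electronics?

$27.75

Noise-cancelling headphones $335.72: consumer electronics → 7.5% → $25.179
Webcam $34.29: consumer electronics → 7.5% → $2.57175
Tax on consumer electronics: unrounded sum = $27.75075 → $27.75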